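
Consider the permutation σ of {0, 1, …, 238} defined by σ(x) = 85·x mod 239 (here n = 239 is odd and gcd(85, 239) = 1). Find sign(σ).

+1

Trace 33: π^k(33) = [33, 176, 142, 120, 162, 147, 67] for k=0..6.
3 cycles of lengths [119, 119, 1].
sign(π) = (−1)^{n − #cycles} = (−1)^{239−3} = (−1)^236 = +1.
Check: (85/239) = +1 by Zolotarev.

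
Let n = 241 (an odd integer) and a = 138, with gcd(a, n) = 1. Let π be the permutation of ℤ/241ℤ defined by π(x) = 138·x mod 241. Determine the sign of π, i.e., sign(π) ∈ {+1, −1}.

-1

Start at x=111: 111 → 135 → 73 → 193 → 124 → 1 → 138 → … (one orbit).
Cycle lengths of π_138 on ℤ/241ℤ: [80, 80, 80, 1]; 4 cycles in total.
Σ(ℓ_i−1) = 241−4 = 237; sign = (−1)^237 = -1.
Via Zolotarev, sign(π_{138}) = (138|241) = -1.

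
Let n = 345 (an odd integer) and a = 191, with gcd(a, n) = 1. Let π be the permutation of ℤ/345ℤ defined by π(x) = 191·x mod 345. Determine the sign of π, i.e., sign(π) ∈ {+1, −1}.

+1

Trace 331: π^k(331) = [331, 86, 211, 281, 196, 176, 151] for k=0..6.
Decompose π into cycles: lengths [22, 22, 22, 22, 22, 22, 22, 22, 22, 22, 22, 22, 22, 22, 22, 2, 2, 2, 2, 2, 1, 1, 1, 1, 1] (25 cycles, including the fixed point 0).
25 cycles on 345: each ℓ→(−1)^(ℓ−1), product (−1)^320 = +1.
Via Zolotarev, sign(π_{191}) = (191|345) = +1.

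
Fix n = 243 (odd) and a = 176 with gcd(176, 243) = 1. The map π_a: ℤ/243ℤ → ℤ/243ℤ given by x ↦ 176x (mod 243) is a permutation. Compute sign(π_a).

Trace 127: π^k(127) = [127, 239, 25, 26, 202, 74, 145] for k=0..6.
Cycle type of π: 162 + 54 + 18 + 6 + 2 + 1; total 6 cycles.
n − c = 243 − 6 = 237; sign = (−1)^237 = -1.
Via Zolotarev, sign(π_{176}) = (176|243) = -1.

-1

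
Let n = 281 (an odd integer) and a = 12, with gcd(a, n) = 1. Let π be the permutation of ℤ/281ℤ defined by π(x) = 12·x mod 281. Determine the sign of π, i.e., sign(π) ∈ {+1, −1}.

-1

Orbit of 6 under x↦12x: [6, 72, 21, 252, 214, 39, 187]… (length divides ord_281(12)).
Decompose π into cycles: lengths [280, 1] (2 cycles, including the fixed point 0).
2 cycles on 281: each ℓ→(−1)^(ℓ−1), product (−1)^279 = -1.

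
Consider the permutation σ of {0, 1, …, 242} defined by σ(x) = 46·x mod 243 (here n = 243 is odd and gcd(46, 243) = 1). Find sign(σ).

+1

Orbit of 73 under x↦46x: [73, 199, 163, 208, 91, 55, 100]… (length divides ord_243(46)).
The orbit structure of x ↦ 46x mod 243: 27 orbits of sizes [27, 27, 27, 27, 27, 27, 9, 9, 9, 9, 9, 9, 3, 3, 3, 3, 3, 3, 1, 1, 1, 1, 1, 1, 1, 1, 1].
With 27 cycles on 243 points, sign = (−1)^{243−27} = +1.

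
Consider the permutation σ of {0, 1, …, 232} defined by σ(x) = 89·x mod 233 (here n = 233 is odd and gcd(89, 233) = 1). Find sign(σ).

Orbit of 144 under x↦89x: [144, 1, 89, 232]… (length divides ord_233(89)).
Cycle lengths of π_89 on ℤ/233ℤ: [4, 4, 4, 4, 4, 4, 4, 4, 4, 4, 4, 4, 4, 4, 4, 4, 4, 4, 4, 4, 4, 4, 4, 4, 4, 4, 4, 4, 4, 4, 4, 4, 4, 4, 4, 4, 4, 4, 4, 4, 4, 4, 4, 4, 4, 4, 4, 4, 4, 4, 4, 4, 4, 4, 4, 4, 4, 4, 1]; 59 cycles in total.
sign(π) = (−1)^{n − #cycles} = (−1)^{233−59} = (−1)^174 = +1.
The Jacobi symbol (89|233) = +1 (Zolotarev) agrees.

+1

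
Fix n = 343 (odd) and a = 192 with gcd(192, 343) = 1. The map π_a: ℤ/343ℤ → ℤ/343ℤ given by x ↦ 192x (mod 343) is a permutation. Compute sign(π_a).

Trace 99: π^k(99) = [99, 143, 16, 328, 207, 299, 127] for k=0..6.
Decompose π into cycles: lengths [294, 42, 6, 1] (4 cycles, including the fixed point 0).
With 4 cycles on 343 points, sign = (−1)^{343−4} = -1.

-1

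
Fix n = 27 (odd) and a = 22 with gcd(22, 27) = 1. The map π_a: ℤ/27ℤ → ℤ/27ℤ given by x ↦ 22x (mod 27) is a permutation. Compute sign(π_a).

+1

Trace 7: π^k(7) = [7, 19, 13, 16, 1, 22, 25] for k=0..6.
π_22 has 7 disjoint cycles with lengths [9, 9, 3, 3, 1, 1, 1] on {0,…,26}.
sign(π) = (−1)^{n − #cycles} = (−1)^{27−7} = (−1)^20 = +1.
Zolotarev: (22|27) = +1, matching the cycle-count sign.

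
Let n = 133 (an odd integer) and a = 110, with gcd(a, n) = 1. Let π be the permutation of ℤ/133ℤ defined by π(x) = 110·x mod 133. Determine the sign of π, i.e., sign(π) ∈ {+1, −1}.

Orbit of 69 under x↦110x: [69, 9, 59, 106, 89, 81, 132]… (length divides ord_133(110)).
The orbit structure of x ↦ 110x mod 133: 9 orbits of sizes [18, 18, 18, 18, 18, 18, 18, 6, 1].
n − c = 133 − 9 = 124; sign = (−1)^124 = +1.
The Jacobi symbol (110|133) = +1 (Zolotarev) agrees.

+1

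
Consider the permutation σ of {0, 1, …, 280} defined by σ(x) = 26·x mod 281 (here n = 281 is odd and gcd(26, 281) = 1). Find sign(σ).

-1

Trace 108: π^k(108) = [108, 279, 229, 53, 254, 141, 13] for k=0..6.
Cycle lengths of π_26 on ℤ/281ℤ: [280, 1]; 2 cycles in total.
Σ(ℓ_i−1) = 281−2 = 279; sign = (−1)^279 = -1.
Zolotarev: (26|281) = -1, matching the cycle-count sign.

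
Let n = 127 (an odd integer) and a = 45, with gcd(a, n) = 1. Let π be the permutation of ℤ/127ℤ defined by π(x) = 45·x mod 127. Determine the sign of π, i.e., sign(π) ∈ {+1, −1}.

-1

Start at x=118: 118 → 103 → 63 → 41 → 67 → 94 → 39 → … (one orbit).
The orbit structure of x ↦ 45x mod 127: 2 orbits of sizes [126, 1].
With 2 cycles on 127 points, sign = (−1)^{127−2} = -1.
Check: (45/127) = -1 by Zolotarev.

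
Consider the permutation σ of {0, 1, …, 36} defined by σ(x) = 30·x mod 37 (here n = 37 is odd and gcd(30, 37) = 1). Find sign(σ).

+1

Trace 11: π^k(11) = [11, 34, 21, 1, 30, 12, 27] for k=0..6.
The orbit structure of x ↦ 30x mod 37: 3 orbits of sizes [18, 18, 1].
37 − 3 = 34 transpositions; sign(π) = (−1)^34 = +1.
The Jacobi symbol (30|37) = +1 (Zolotarev) agrees.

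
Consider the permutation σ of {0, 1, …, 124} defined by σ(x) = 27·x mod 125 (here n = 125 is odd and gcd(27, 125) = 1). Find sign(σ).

-1

Start at x=61: 61 → 22 → 94 → 38 → 26 → 77 → 79 → … (one orbit).
The orbit structure of x ↦ 27x mod 125: 4 orbits of sizes [100, 20, 4, 1].
Σ(ℓ_i−1) = 125−4 = 121; sign = (−1)^121 = -1.
Zolotarev: (27|125) = -1, matching the cycle-count sign.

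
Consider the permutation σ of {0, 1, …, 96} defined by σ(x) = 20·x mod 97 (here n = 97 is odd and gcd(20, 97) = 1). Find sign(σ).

Start at x=55: 55 → 33 → 78 → 8 → 63 → 96 → 77 → … (one orbit).
Cycle type of π: 32×3 + 1; total 4 cycles.
n − c = 97 − 4 = 93; sign = (−1)^93 = -1.
The Jacobi symbol (20|97) = -1 (Zolotarev) agrees.

-1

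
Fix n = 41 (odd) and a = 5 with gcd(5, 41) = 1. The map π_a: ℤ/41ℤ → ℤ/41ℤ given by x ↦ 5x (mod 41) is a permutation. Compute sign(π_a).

Orbit of 40 under x↦5x: [40, 36, 16, 39, 31, 32, 37]… (length divides ord_41(5)).
π_5 has 3 disjoint cycles with lengths [20, 20, 1] on {0,…,40}.
Σ(ℓ_i−1) = 41−3 = 38; sign = (−1)^38 = +1.
Via Zolotarev, sign(π_{5}) = (5|41) = +1.

+1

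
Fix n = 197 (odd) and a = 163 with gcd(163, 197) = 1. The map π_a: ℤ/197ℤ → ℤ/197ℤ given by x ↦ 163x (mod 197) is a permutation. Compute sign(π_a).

+1

Start at x=42: 42 → 148 → 90 → 92 → 24 → 169 → 164 → … (one orbit).
Cycle type of π: 98×2 + 1; total 3 cycles.
3 cycles on 197: each ℓ→(−1)^(ℓ−1), product (−1)^194 = +1.
The Jacobi symbol (163|197) = +1 (Zolotarev) agrees.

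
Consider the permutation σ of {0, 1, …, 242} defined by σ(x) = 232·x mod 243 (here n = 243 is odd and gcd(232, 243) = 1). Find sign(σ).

Trace 79: π^k(79) = [79, 103, 82, 70, 202, 208, 142] for k=0..6.
π_232 has 11 disjoint cycles with lengths [81, 81, 27, 27, 9, 9, 3, 3, 1, 1, 1] on {0,…,242}.
n − c = 243 − 11 = 232; sign = (−1)^232 = +1.
(232|243)_J = +1 (Zolotarev's lemma cross-check).

+1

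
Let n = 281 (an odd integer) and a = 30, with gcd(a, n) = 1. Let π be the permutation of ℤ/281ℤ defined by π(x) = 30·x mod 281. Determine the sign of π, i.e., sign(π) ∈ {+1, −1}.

-1

Trace 192: π^k(192) = [192, 140, 266, 112, 269, 202, 159] for k=0..6.
The orbit structure of x ↦ 30x mod 281: 2 orbits of sizes [280, 1].
Σ(ℓ_i−1) = 281−2 = 279; sign = (−1)^279 = -1.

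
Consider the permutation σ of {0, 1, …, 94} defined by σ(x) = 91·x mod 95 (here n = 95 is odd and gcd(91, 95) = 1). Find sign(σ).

-1

Orbit of 71 under x↦91x: [71, 1, 91, 16, 31, 66, 21]… (length divides ord_95(91)).
π_91 has 10 disjoint cycles with lengths [18, 18, 18, 18, 18, 1, 1, 1, 1, 1] on {0,…,94}.
With 10 cycles on 95 points, sign = (−1)^{95−10} = -1.
Via Zolotarev, sign(π_{91}) = (91|95) = -1.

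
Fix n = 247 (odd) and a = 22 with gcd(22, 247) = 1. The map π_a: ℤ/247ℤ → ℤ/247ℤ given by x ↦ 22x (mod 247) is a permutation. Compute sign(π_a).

Trace 1: π^k(1) = [1, 22, 237, 27, 100, 224, 235] for k=0..6.
Cycle type of π: 18×13 + 3×4 + 1; total 18 cycles.
247 − 18 = 229 transpositions; sign(π) = (−1)^229 = -1.
Zolotarev: (22|247) = -1, matching the cycle-count sign.

-1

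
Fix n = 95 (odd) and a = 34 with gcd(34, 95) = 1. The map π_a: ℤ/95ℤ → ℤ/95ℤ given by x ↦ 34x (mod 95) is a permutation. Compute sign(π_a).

Trace 69: π^k(69) = [69, 66, 59, 11, 89, 81, 94] for k=0..6.
The orbit structure of x ↦ 34x mod 95: 8 orbits of sizes [18, 18, 18, 18, 18, 2, 2, 1].
n − c = 95 − 8 = 87; sign = (−1)^87 = -1.

-1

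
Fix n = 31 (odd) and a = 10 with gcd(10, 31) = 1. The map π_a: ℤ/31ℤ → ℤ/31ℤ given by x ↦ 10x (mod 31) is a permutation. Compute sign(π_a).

+1

Start at x=10: 10 → 7 → 8 → 18 → 25 → 2 → 20 → … (one orbit).
π_10 has 3 disjoint cycles with lengths [15, 15, 1] on {0,…,30}.
3 cycles on 31: each ℓ→(−1)^(ℓ−1), product (−1)^28 = +1.
Zolotarev: (10|31) = +1, matching the cycle-count sign.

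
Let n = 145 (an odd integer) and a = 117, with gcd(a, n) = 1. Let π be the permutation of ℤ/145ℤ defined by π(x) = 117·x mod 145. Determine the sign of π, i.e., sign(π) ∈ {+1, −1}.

Orbit of 88 under x↦117x: [88, 1, 117, 59]… (length divides ord_145(117)).
The orbit structure of x ↦ 117x mod 145: 58 orbits of sizes [4, 4, 4, 4, 4, 4, 4, 4, 4, 4, 4, 4, 4, 4, 4, 4, 4, 4, 4, 4, 4, 4, 4, 4, 4, 4, 4, 4, 4, 1, 1, 1, 1, 1, 1, 1, 1, 1, 1, 1, 1, 1, 1, 1, 1, 1, 1, 1, 1, 1, 1, 1, 1, 1, 1, 1, 1, 1].
sign(π) = (−1)^{n − #cycles} = (−1)^{145−58} = (−1)^87 = -1.
Via Zolotarev, sign(π_{117}) = (117|145) = -1.

-1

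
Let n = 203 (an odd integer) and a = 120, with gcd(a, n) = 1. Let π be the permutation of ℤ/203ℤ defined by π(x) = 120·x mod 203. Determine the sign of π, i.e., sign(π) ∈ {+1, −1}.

+1

Trace 64: π^k(64) = [64, 169, 183, 36, 57, 141, 71] for k=0..6.
π_120 has 21 disjoint cycles with lengths [14, 14, 14, 14, 14, 14, 14, 14, 14, 14, 14, 14, 14, 14, 1, 1, 1, 1, 1, 1, 1] on {0,…,202}.
With 21 cycles on 203 points, sign = (−1)^{203−21} = +1.
Zolotarev: (120|203) = +1, matching the cycle-count sign.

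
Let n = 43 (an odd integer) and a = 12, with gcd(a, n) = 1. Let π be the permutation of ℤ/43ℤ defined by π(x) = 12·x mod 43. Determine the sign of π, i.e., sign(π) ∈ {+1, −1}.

-1

Orbit of 8 under x↦12x: [8, 10, 34, 21, 37, 14, 39]… (length divides ord_43(12)).
Cycle type of π: 42 + 1; total 2 cycles.
2 cycles on 43: each ℓ→(−1)^(ℓ−1), product (−1)^41 = -1.
The Jacobi symbol (12|43) = -1 (Zolotarev) agrees.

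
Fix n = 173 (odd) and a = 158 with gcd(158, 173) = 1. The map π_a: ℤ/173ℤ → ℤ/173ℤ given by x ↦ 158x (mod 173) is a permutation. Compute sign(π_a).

+1

Trace 106: π^k(106) = [106, 140, 149, 14, 136, 36, 152] for k=0..6.
Decompose π into cycles: lengths [43, 43, 43, 43, 1] (5 cycles, including the fixed point 0).
173 − 5 = 168 transpositions; sign(π) = (−1)^168 = +1.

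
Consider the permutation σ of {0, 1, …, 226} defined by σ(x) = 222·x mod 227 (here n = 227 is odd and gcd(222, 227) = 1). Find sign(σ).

+1

Trace 70: π^k(70) = [70, 104, 161, 103, 166, 78, 64] for k=0..6.
Cycle lengths of π_222 on ℤ/227ℤ: [113, 113, 1]; 3 cycles in total.
Σ(ℓ_i−1) = 227−3 = 224; sign = (−1)^224 = +1.
Check: (222/227) = +1 by Zolotarev.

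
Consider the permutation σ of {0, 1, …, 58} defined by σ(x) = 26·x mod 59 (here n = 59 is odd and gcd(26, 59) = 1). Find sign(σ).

Trace 12: π^k(12) = [12, 17, 29, 46, 16, 3, 19] for k=0..6.
Cycle lengths of π_26 on ℤ/59ℤ: [29, 29, 1]; 3 cycles in total.
59 − 3 = 56 transpositions; sign(π) = (−1)^56 = +1.
Check: (26/59) = +1 by Zolotarev.

+1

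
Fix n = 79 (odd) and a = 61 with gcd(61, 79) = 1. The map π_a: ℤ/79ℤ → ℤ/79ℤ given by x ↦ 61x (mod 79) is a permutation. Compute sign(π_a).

-1

Orbit of 1 under x↦61x: [1, 61, 8, 14, 64, 33, 38]… (length divides ord_79(61)).
Decompose π into cycles: lengths [26, 26, 26, 1] (4 cycles, including the fixed point 0).
Σ(ℓ_i−1) = 79−4 = 75; sign = (−1)^75 = -1.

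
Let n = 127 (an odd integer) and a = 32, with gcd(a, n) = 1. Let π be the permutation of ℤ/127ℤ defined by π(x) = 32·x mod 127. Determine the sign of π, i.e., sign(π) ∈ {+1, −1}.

Trace 2: π^k(2) = [2, 64, 16, 4, 1, 32, 8] for k=0..6.
The orbit structure of x ↦ 32x mod 127: 19 orbits of sizes [7, 7, 7, 7, 7, 7, 7, 7, 7, 7, 7, 7, 7, 7, 7, 7, 7, 7, 1].
With 19 cycles on 127 points, sign = (−1)^{127−19} = +1.
Zolotarev: (32|127) = +1, matching the cycle-count sign.

+1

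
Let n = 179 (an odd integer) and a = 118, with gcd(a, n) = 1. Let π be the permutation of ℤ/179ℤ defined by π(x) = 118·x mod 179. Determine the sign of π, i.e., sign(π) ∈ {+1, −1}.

-1

Start at x=84: 84 → 67 → 30 → 139 → 113 → 88 → 2 → … (one orbit).
Cycle type of π: 178 + 1; total 2 cycles.
With 2 cycles on 179 points, sign = (−1)^{179−2} = -1.
(118|179)_J = -1 (Zolotarev's lemma cross-check).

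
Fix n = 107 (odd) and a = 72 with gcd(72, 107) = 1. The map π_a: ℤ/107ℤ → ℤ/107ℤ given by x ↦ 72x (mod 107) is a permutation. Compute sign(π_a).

-1

Orbit of 13 under x↦72x: [13, 80, 89, 95, 99, 66, 44]… (length divides ord_107(72)).
The orbit structure of x ↦ 72x mod 107: 2 orbits of sizes [106, 1].
Σ(ℓ_i−1) = 107−2 = 105; sign = (−1)^105 = -1.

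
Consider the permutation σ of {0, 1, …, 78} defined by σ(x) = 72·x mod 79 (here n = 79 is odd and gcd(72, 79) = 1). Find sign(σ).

Trace 19: π^k(19) = [19, 25, 62, 40, 36, 64, 26] for k=0..6.
The orbit structure of x ↦ 72x mod 79: 3 orbits of sizes [39, 39, 1].
With 3 cycles on 79 points, sign = (−1)^{79−3} = +1.

+1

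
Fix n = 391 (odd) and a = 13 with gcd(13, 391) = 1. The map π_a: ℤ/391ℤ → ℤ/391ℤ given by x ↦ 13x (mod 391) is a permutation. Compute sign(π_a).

Trace 256: π^k(256) = [256, 200, 254, 174, 307, 81, 271] for k=0..6.
The orbit structure of x ↦ 13x mod 391: 15 orbits of sizes [44, 44, 44, 44, 44, 44, 44, 44, 11, 11, 4, 4, 4, 4, 1].
n − c = 391 − 15 = 376; sign = (−1)^376 = +1.

+1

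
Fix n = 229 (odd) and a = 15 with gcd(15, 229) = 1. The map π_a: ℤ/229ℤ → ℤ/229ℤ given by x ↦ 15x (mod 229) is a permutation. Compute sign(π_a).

+1

Start at x=168: 168 → 1 → 15 → 225 → 169 → 16 → 11 → … (one orbit).
The orbit structure of x ↦ 15x mod 229: 7 orbits of sizes [38, 38, 38, 38, 38, 38, 1].
sign(π) = (−1)^{n − #cycles} = (−1)^{229−7} = (−1)^222 = +1.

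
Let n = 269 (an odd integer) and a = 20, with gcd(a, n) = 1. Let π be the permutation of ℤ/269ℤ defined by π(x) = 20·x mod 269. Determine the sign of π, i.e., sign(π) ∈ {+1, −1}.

+1

Trace 207: π^k(207) = [207, 105, 217, 36, 182, 143, 170] for k=0..6.
Decompose π into cycles: lengths [134, 134, 1] (3 cycles, including the fixed point 0).
n − c = 269 − 3 = 266; sign = (−1)^266 = +1.
The Jacobi symbol (20|269) = +1 (Zolotarev) agrees.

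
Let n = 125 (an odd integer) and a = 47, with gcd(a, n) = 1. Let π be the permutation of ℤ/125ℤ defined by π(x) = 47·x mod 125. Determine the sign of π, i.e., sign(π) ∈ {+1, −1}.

Trace 89: π^k(89) = [89, 58, 101, 122, 109, 123, 31] for k=0..6.
π_47 has 4 disjoint cycles with lengths [100, 20, 4, 1] on {0,…,124}.
sign(π) = (−1)^{n − #cycles} = (−1)^{125−4} = (−1)^121 = -1.

-1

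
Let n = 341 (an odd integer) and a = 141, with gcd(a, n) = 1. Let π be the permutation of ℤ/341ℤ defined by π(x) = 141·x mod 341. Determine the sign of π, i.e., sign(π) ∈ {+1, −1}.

-1

Trace 81: π^k(81) = [81, 168, 159, 254, 9, 246, 245] for k=0..6.
Cycle lengths of π_141 on ℤ/341ℤ: [30, 30, 30, 30, 30, 30, 30, 30, 30, 30, 30, 5, 5, 1]; 14 cycles in total.
Σ(ℓ_i−1) = 341−14 = 327; sign = (−1)^327 = -1.
Via Zolotarev, sign(π_{141}) = (141|341) = -1.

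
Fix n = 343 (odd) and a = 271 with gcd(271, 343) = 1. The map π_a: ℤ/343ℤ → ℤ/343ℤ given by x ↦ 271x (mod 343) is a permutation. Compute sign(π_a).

-1

Start at x=191: 191 → 311 → 246 → 124 → 333 → 34 → 296 → … (one orbit).
The orbit structure of x ↦ 271x mod 343: 4 orbits of sizes [294, 42, 6, 1].
sign(π) = (−1)^{n − #cycles} = (−1)^{343−4} = (−1)^339 = -1.
Zolotarev: (271|343) = -1, matching the cycle-count sign.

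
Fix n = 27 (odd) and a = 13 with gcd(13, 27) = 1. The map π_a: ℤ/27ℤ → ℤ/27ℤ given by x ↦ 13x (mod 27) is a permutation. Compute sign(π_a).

Start at x=19: 19 → 4 → 25 → 1 → 13 → 7 → 10 → … (one orbit).
π_13 has 7 disjoint cycles with lengths [9, 9, 3, 3, 1, 1, 1] on {0,…,26}.
7 cycles on 27: each ℓ→(−1)^(ℓ−1), product (−1)^20 = +1.

+1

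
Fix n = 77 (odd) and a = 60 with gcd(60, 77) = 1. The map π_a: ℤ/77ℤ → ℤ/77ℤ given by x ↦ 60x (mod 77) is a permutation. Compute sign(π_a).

+1

Trace 58: π^k(58) = [58, 15, 53, 23, 71, 25, 37] for k=0..6.
π_60 has 9 disjoint cycles with lengths [15, 15, 15, 15, 5, 5, 3, 3, 1] on {0,…,76}.
77 − 9 = 68 transpositions; sign(π) = (−1)^68 = +1.
(60|77)_J = +1 (Zolotarev's lemma cross-check).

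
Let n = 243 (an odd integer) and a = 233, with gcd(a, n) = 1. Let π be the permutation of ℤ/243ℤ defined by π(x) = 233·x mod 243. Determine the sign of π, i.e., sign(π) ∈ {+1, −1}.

Trace 163: π^k(163) = [163, 71, 19, 53, 199, 197, 217] for k=0..6.
Cycle lengths of π_233 on ℤ/243ℤ: [54, 54, 54, 18, 18, 18, 6, 6, 6, 2, 2, 2, 2, 1]; 14 cycles in total.
14 cycles on 243: each ℓ→(−1)^(ℓ−1), product (−1)^229 = -1.

-1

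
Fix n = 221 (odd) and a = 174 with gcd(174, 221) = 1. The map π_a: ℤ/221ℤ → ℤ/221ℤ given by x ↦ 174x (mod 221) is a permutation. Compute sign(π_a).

-1

Start at x=174: 174 → 220 → 47 → 1 → 174 (one orbit).
56 cycles of lengths [4, 4, 4, 4, 4, 4, 4, 4, 4, 4, 4, 4, 4, 4, 4, 4, 4, 4, 4, 4, 4, 4, 4, 4, 4, 4, 4, 4, 4, 4, 4, 4, 4, 4, 4, 4, 4, 4, 4, 4, 4, 4, 4, 4, 4, 4, 4, 4, 4, 4, 4, 4, 4, 4, 4, 1].
56 cycles on 221: each ℓ→(−1)^(ℓ−1), product (−1)^165 = -1.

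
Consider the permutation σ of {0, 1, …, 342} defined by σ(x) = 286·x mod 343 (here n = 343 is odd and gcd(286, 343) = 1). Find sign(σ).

Orbit of 279 under x↦286x: [279, 218, 265, 330, 55, 295, 335]… (length divides ord_343(286)).
10 cycles of lengths [98, 98, 98, 14, 14, 14, 2, 2, 2, 1].
With 10 cycles on 343 points, sign = (−1)^{343−10} = -1.

-1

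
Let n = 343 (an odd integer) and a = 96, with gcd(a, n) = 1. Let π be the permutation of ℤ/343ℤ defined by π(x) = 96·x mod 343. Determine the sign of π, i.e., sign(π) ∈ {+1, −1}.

Trace 99: π^k(99) = [99, 243, 4, 41, 163, 213, 211] for k=0..6.
Cycle type of π: 294 + 42 + 6 + 1; total 4 cycles.
4 cycles on 343: each ℓ→(−1)^(ℓ−1), product (−1)^339 = -1.
Zolotarev: (96|343) = -1, matching the cycle-count sign.

-1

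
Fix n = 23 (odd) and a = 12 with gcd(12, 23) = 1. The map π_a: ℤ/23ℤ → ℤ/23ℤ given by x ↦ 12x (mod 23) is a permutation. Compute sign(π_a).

Orbit of 6 under x↦12x: [6, 3, 13, 18, 9, 16, 8]… (length divides ord_23(12)).
3 cycles of lengths [11, 11, 1].
Σ(ℓ_i−1) = 23−3 = 20; sign = (−1)^20 = +1.
Check: (12/23) = +1 by Zolotarev.

+1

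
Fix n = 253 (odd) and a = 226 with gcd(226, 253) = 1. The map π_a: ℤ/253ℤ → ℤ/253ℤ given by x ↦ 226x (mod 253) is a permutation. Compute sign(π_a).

+1

Start at x=195: 195 → 48 → 222 → 78 → 171 → 190 → 183 → … (one orbit).
5 cycles of lengths [110, 110, 22, 10, 1].
n − c = 253 − 5 = 248; sign = (−1)^248 = +1.
Via Zolotarev, sign(π_{226}) = (226|253) = +1.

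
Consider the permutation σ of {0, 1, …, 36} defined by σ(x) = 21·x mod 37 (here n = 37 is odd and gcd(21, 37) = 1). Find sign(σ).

+1

Orbit of 28 under x↦21x: [28, 33, 27, 12, 30, 1, 21]… (length divides ord_37(21)).
Cycle type of π: 18×2 + 1; total 3 cycles.
sign(π) = (−1)^{n − #cycles} = (−1)^{37−3} = (−1)^34 = +1.
The Jacobi symbol (21|37) = +1 (Zolotarev) agrees.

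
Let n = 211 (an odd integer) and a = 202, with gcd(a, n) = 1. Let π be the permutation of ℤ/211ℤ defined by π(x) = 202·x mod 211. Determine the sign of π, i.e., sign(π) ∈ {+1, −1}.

Trace 206: π^k(206) = [206, 45, 17, 58, 111, 56, 129] for k=0..6.
2 cycles of lengths [210, 1].
Σ(ℓ_i−1) = 211−2 = 209; sign = (−1)^209 = -1.
Via Zolotarev, sign(π_{202}) = (202|211) = -1.

-1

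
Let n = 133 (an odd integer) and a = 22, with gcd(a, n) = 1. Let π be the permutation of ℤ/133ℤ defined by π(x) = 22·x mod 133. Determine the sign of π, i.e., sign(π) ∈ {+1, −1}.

-1

Trace 99: π^k(99) = [99, 50, 36, 127, 1, 22, 85] for k=0..6.
Decompose π into cycles: lengths [18, 18, 18, 18, 18, 18, 18, 1, 1, 1, 1, 1, 1, 1] (14 cycles, including the fixed point 0).
sign(π) = (−1)^{n − #cycles} = (−1)^{133−14} = (−1)^119 = -1.
The Jacobi symbol (22|133) = -1 (Zolotarev) agrees.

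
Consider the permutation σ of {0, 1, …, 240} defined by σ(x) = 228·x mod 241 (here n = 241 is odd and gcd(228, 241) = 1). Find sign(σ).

Start at x=48: 48 → 99 → 159 → 102 → 120 → 127 → 36 → … (one orbit).
The orbit structure of x ↦ 228x mod 241: 2 orbits of sizes [240, 1].
241 − 2 = 239 transpositions; sign(π) = (−1)^239 = -1.
(228|241)_J = -1 (Zolotarev's lemma cross-check).

-1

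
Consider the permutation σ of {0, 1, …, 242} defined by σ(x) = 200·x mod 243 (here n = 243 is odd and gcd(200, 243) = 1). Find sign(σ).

Trace 64: π^k(64) = [64, 164, 238, 215, 232, 230, 73] for k=0..6.
Cycle type of π: 162 + 54 + 18 + 6 + 2 + 1; total 6 cycles.
sign(π) = (−1)^{n − #cycles} = (−1)^{243−6} = (−1)^237 = -1.

-1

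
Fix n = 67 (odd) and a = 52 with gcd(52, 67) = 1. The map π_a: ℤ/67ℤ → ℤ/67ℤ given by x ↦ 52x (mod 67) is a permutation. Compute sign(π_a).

Start at x=45: 45 → 62 → 8 → 14 → 58 → 1 → 52 → … (one orbit).
4 cycles of lengths [22, 22, 22, 1].
4 cycles on 67: each ℓ→(−1)^(ℓ−1), product (−1)^63 = -1.

-1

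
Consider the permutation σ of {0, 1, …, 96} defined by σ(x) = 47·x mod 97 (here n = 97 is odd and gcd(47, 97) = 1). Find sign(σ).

Trace 75: π^k(75) = [75, 33, 96, 50, 22, 64, 1] for k=0..6.
Cycle lengths of π_47 on ℤ/97ℤ: [8, 8, 8, 8, 8, 8, 8, 8, 8, 8, 8, 8, 1]; 13 cycles in total.
With 13 cycles on 97 points, sign = (−1)^{97−13} = +1.
Via Zolotarev, sign(π_{47}) = (47|97) = +1.

+1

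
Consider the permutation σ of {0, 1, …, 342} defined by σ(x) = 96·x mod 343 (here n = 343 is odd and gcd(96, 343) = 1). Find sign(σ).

-1

Trace 173: π^k(173) = [173, 144, 104, 37, 122, 50, 341] for k=0..6.
π_96 has 4 disjoint cycles with lengths [294, 42, 6, 1] on {0,…,342}.
n − c = 343 − 4 = 339; sign = (−1)^339 = -1.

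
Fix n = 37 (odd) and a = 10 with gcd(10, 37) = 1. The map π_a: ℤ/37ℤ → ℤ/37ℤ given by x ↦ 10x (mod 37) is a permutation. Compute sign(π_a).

Orbit of 26 under x↦10x: [26, 1, 10]… (length divides ord_37(10)).
The orbit structure of x ↦ 10x mod 37: 13 orbits of sizes [3, 3, 3, 3, 3, 3, 3, 3, 3, 3, 3, 3, 1].
n − c = 37 − 13 = 24; sign = (−1)^24 = +1.
Check: (10/37) = +1 by Zolotarev.

+1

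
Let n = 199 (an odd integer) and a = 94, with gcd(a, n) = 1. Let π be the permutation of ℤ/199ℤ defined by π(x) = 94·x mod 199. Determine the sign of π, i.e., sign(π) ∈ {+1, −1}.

Trace 25: π^k(25) = [25, 161, 10, 144, 4, 177, 121] for k=0..6.
Cycle type of π: 99×2 + 1; total 3 cycles.
n − c = 199 − 3 = 196; sign = (−1)^196 = +1.
Via Zolotarev, sign(π_{94}) = (94|199) = +1.

+1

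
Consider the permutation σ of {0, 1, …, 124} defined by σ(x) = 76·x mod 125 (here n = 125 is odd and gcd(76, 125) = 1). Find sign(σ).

+1

Start at x=51: 51 → 1 → 76 → 26 → 101 → 51 (one orbit).
Cycle lengths of π_76 on ℤ/125ℤ: [5, 5, 5, 5, 5, 5, 5, 5, 5, 5, 5, 5, 5, 5, 5, 5, 5, 5, 5, 5, 1, 1, 1, 1, 1, 1, 1, 1, 1, 1, 1, 1, 1, 1, 1, 1, 1, 1, 1, 1, 1, 1, 1, 1, 1]; 45 cycles in total.
Σ(ℓ_i−1) = 125−45 = 80; sign = (−1)^80 = +1.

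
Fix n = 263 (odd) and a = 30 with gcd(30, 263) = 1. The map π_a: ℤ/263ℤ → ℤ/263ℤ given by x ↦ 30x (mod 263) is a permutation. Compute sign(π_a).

Trace 7: π^k(7) = [7, 210, 251, 166, 246, 16, 217] for k=0..6.
Cycle lengths of π_30 on ℤ/263ℤ: [262, 1]; 2 cycles in total.
n − c = 263 − 2 = 261; sign = (−1)^261 = -1.
The Jacobi symbol (30|263) = -1 (Zolotarev) agrees.

-1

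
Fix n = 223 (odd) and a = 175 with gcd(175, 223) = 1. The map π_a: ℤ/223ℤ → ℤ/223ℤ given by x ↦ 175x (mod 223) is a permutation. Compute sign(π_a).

Trace 126: π^k(126) = [126, 196, 181, 9, 14, 220, 144] for k=0..6.
Cycle lengths of π_175 on ℤ/223ℤ: [111, 111, 1]; 3 cycles in total.
n − c = 223 − 3 = 220; sign = (−1)^220 = +1.
Via Zolotarev, sign(π_{175}) = (175|223) = +1.

+1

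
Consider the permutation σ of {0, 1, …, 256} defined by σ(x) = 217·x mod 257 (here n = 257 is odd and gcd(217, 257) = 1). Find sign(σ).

Trace 180: π^k(180) = [180, 253, 160, 25, 28, 165, 82] for k=0..6.
The orbit structure of x ↦ 217x mod 257: 2 orbits of sizes [256, 1].
sign(π) = (−1)^{n − #cycles} = (−1)^{257−2} = (−1)^255 = -1.

-1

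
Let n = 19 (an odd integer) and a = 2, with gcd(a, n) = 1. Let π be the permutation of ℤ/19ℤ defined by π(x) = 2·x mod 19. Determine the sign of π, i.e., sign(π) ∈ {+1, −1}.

Orbit of 2 under x↦2x: [2, 4, 8, 16, 13, 7, 14]… (length divides ord_19(2)).
Decompose π into cycles: lengths [18, 1] (2 cycles, including the fixed point 0).
n − c = 19 − 2 = 17; sign = (−1)^17 = -1.

-1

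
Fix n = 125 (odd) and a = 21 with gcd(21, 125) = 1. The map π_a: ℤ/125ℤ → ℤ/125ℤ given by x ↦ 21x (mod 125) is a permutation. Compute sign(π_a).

+1

Orbit of 101 under x↦21x: [101, 121, 41, 111, 81, 76, 96]… (length divides ord_125(21)).
13 cycles of lengths [25, 25, 25, 25, 5, 5, 5, 5, 1, 1, 1, 1, 1].
sign(π) = (−1)^{n − #cycles} = (−1)^{125−13} = (−1)^112 = +1.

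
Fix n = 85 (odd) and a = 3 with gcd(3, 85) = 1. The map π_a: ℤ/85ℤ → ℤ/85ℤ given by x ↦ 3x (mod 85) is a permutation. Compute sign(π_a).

+1

Trace 19: π^k(19) = [19, 57, 1, 3, 9, 27, 81] for k=0..6.
Cycle type of π: 16×5 + 4 + 1; total 7 cycles.
Σ(ℓ_i−1) = 85−7 = 78; sign = (−1)^78 = +1.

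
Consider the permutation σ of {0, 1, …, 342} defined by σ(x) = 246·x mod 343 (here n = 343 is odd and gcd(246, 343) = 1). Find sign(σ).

+1

Orbit of 1 under x↦246x: [1, 246, 148, 50, 295, 197, 99]… (length divides ord_343(246)).
The orbit structure of x ↦ 246x mod 343: 91 orbits of sizes [7, 7, 7, 7, 7, 7, 7, 7, 7, 7, 7, 7, 7, 7, 7, 7, 7, 7, 7, 7, 7, 7, 7, 7, 7, 7, 7, 7, 7, 7, 7, 7, 7, 7, 7, 7, 7, 7, 7, 7, 7, 7, 1, 1, 1, 1, 1, 1, 1, 1, 1, 1, 1, 1, 1, 1, 1, 1, 1, 1, 1, 1, 1, 1, 1, 1, 1, 1, 1, 1, 1, 1, 1, 1, 1, 1, 1, 1, 1, 1, 1, 1, 1, 1, 1, 1, 1, 1, 1, 1, 1].
91 cycles on 343: each ℓ→(−1)^(ℓ−1), product (−1)^252 = +1.
Check: (246/343) = +1 by Zolotarev.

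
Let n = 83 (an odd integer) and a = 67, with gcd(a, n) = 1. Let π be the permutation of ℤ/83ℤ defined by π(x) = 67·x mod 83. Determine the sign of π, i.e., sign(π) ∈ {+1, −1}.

Trace 2: π^k(2) = [2, 51, 14, 25, 15, 9, 22] for k=0..6.
The orbit structure of x ↦ 67x mod 83: 2 orbits of sizes [82, 1].
n − c = 83 − 2 = 81; sign = (−1)^81 = -1.

-1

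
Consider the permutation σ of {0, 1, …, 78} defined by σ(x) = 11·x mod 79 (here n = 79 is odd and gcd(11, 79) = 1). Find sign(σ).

Orbit of 42 under x↦11x: [42, 67, 26, 49, 65, 4, 44]… (length divides ord_79(11)).
Decompose π into cycles: lengths [39, 39, 1] (3 cycles, including the fixed point 0).
sign(π) = (−1)^{n − #cycles} = (−1)^{79−3} = (−1)^76 = +1.
Check: (11/79) = +1 by Zolotarev.

+1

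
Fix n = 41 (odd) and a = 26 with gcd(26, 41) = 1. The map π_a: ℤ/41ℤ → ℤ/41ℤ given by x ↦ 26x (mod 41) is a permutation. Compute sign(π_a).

-1

Orbit of 5 under x↦26x: [5, 7, 18, 17, 32, 12, 25]… (length divides ord_41(26)).
Cycle lengths of π_26 on ℤ/41ℤ: [40, 1]; 2 cycles in total.
n − c = 41 − 2 = 39; sign = (−1)^39 = -1.
Via Zolotarev, sign(π_{26}) = (26|41) = -1.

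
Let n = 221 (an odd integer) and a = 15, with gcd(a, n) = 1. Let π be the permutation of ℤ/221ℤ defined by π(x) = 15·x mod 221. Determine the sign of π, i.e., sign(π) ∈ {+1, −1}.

-1

Trace 8: π^k(8) = [8, 120, 32, 38, 128, 152, 70] for k=0..6.
π_15 has 12 disjoint cycles with lengths [24, 24, 24, 24, 24, 24, 24, 24, 12, 8, 8, 1] on {0,…,220}.
12 cycles on 221: each ℓ→(−1)^(ℓ−1), product (−1)^209 = -1.
Via Zolotarev, sign(π_{15}) = (15|221) = -1.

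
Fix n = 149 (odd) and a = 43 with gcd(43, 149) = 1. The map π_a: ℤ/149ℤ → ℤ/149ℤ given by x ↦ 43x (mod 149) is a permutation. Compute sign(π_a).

Start at x=20: 20 → 115 → 28 → 12 → 69 → 136 → 37 → … (one orbit).
Cycle type of π: 148 + 1; total 2 cycles.
n − c = 149 − 2 = 147; sign = (−1)^147 = -1.
Via Zolotarev, sign(π_{43}) = (43|149) = -1.

-1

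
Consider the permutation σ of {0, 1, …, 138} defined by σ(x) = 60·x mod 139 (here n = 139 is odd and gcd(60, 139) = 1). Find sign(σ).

-1

Trace 131: π^k(131) = [131, 76, 112, 48, 100, 23, 129] for k=0..6.
π_60 has 4 disjoint cycles with lengths [46, 46, 46, 1] on {0,…,138}.
4 cycles on 139: each ℓ→(−1)^(ℓ−1), product (−1)^135 = -1.
The Jacobi symbol (60|139) = -1 (Zolotarev) agrees.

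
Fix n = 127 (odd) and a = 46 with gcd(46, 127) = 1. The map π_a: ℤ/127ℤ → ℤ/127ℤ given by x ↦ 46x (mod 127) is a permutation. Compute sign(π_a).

-1

Trace 1: π^k(1) = [1, 46, 84, 54, 71, 91, 122] for k=0..6.
Decompose π into cycles: lengths [126, 1] (2 cycles, including the fixed point 0).
127 − 2 = 125 transpositions; sign(π) = (−1)^125 = -1.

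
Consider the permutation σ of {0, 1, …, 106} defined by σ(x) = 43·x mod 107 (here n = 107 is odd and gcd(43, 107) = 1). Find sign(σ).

-1

Start at x=61: 61 → 55 → 11 → 45 → 9 → 66 → 56 → … (one orbit).
2 cycles of lengths [106, 1].
sign(π) = (−1)^{n − #cycles} = (−1)^{107−2} = (−1)^105 = -1.
(43|107)_J = -1 (Zolotarev's lemma cross-check).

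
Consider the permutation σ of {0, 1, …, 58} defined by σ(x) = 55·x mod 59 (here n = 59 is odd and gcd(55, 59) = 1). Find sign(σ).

-1

Trace 21: π^k(21) = [21, 34, 41, 13, 7, 31, 53] for k=0..6.
2 cycles of lengths [58, 1].
59 − 2 = 57 transpositions; sign(π) = (−1)^57 = -1.
(55|59)_J = -1 (Zolotarev's lemma cross-check).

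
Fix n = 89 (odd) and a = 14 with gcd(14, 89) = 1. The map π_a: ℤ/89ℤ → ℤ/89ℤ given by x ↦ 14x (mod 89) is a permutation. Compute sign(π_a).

Trace 2: π^k(2) = [2, 28, 36, 59, 25, 83, 5] for k=0..6.
π_14 has 2 disjoint cycles with lengths [88, 1] on {0,…,88}.
With 2 cycles on 89 points, sign = (−1)^{89−2} = -1.
The Jacobi symbol (14|89) = -1 (Zolotarev) agrees.

-1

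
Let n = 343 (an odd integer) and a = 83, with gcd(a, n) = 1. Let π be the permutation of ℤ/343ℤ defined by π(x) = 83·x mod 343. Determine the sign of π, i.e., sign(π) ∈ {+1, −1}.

-1

Orbit of 337 under x↦83x: [337, 188, 169, 307, 99, 328, 127]… (length divides ord_343(83)).
π_83 has 10 disjoint cycles with lengths [98, 98, 98, 14, 14, 14, 2, 2, 2, 1] on {0,…,342}.
With 10 cycles on 343 points, sign = (−1)^{343−10} = -1.
(83|343)_J = -1 (Zolotarev's lemma cross-check).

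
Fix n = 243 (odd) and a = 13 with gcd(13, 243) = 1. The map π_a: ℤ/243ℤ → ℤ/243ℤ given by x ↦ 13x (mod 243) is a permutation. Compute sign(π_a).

+1

Orbit of 22 under x↦13x: [22, 43, 73, 220, 187, 1, 13]… (length divides ord_243(13)).
Cycle type of π: 81×2 + 27×2 + 9×2 + 3×2 + 1×3; total 11 cycles.
With 11 cycles on 243 points, sign = (−1)^{243−11} = +1.
Check: (13/243) = +1 by Zolotarev.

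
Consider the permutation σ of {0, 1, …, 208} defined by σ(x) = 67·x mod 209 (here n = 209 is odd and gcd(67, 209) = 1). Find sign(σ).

-1

Start at x=34: 34 → 188 → 56 → 199 → 166 → 45 → 89 → … (one orbit).
Cycle type of π: 18×11 + 1×11; total 22 cycles.
209 − 22 = 187 transpositions; sign(π) = (−1)^187 = -1.
Check: (67/209) = -1 by Zolotarev.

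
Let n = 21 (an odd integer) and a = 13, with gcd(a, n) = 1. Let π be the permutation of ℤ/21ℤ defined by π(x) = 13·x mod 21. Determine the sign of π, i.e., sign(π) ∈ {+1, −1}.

-1

Orbit of 1 under x↦13x: [1, 13]… (length divides ord_21(13)).
The orbit structure of x ↦ 13x mod 21: 12 orbits of sizes [2, 2, 2, 2, 2, 2, 2, 2, 2, 1, 1, 1].
21 − 12 = 9 transpositions; sign(π) = (−1)^9 = -1.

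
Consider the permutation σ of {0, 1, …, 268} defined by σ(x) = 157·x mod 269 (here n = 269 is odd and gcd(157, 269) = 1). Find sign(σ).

Orbit of 187 under x↦157x: [187, 38, 48, 4, 90, 142, 236]… (length divides ord_269(157)).
Decompose π into cycles: lengths [268, 1] (2 cycles, including the fixed point 0).
2 cycles on 269: each ℓ→(−1)^(ℓ−1), product (−1)^267 = -1.

-1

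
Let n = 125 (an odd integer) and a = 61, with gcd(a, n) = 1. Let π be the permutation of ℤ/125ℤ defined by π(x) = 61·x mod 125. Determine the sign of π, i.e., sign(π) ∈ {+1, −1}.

Start at x=31: 31 → 16 → 101 → 36 → 71 → 81 → 66 → … (one orbit).
Cycle type of π: 25×4 + 5×4 + 1×5; total 13 cycles.
Σ(ℓ_i−1) = 125−13 = 112; sign = (−1)^112 = +1.
Via Zolotarev, sign(π_{61}) = (61|125) = +1.

+1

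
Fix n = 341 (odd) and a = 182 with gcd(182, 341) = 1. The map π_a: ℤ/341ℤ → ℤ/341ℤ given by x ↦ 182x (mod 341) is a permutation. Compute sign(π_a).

Trace 47: π^k(47) = [47, 29, 163, 340, 159, 294, 312] for k=0..6.
The orbit structure of x ↦ 182x mod 341: 35 orbits of sizes [10, 10, 10, 10, 10, 10, 10, 10, 10, 10, 10, 10, 10, 10, 10, 10, 10, 10, 10, 10, 10, 10, 10, 10, 10, 10, 10, 10, 10, 10, 10, 10, 10, 10, 1].
Σ(ℓ_i−1) = 341−35 = 306; sign = (−1)^306 = +1.
Via Zolotarev, sign(π_{182}) = (182|341) = +1.

+1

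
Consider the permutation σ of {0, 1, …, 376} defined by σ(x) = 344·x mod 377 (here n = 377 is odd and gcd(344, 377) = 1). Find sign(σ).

Orbit of 83 under x↦344x: [83, 277, 284, 53, 136, 36, 320]… (length divides ord_377(344)).
Cycle type of π: 84×4 + 12 + 7×4 + 1; total 10 cycles.
Σ(ℓ_i−1) = 377−10 = 367; sign = (−1)^367 = -1.

-1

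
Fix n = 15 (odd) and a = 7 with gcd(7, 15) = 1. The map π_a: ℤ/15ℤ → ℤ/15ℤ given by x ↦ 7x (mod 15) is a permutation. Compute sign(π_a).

Orbit of 13 under x↦7x: [13, 1, 7, 4]… (length divides ord_15(7)).
6 cycles of lengths [4, 4, 4, 1, 1, 1].
Σ(ℓ_i−1) = 15−6 = 9; sign = (−1)^9 = -1.

-1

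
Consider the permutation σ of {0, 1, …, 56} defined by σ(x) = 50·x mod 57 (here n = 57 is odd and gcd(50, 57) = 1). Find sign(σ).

+1

Orbit of 49 under x↦50x: [49, 56, 7, 8, 1, 50]… (length divides ord_57(50)).
The orbit structure of x ↦ 50x mod 57: 11 orbits of sizes [6, 6, 6, 6, 6, 6, 6, 6, 6, 2, 1].
With 11 cycles on 57 points, sign = (−1)^{57−11} = +1.
Via Zolotarev, sign(π_{50}) = (50|57) = +1.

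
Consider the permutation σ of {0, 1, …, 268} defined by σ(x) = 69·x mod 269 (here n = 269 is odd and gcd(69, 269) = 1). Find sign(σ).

-1

Start at x=148: 148 → 259 → 117 → 3 → 207 → 26 → 180 → … (one orbit).
Cycle lengths of π_69 on ℤ/269ℤ: [268, 1]; 2 cycles in total.
n − c = 269 − 2 = 267; sign = (−1)^267 = -1.
(69|269)_J = -1 (Zolotarev's lemma cross-check).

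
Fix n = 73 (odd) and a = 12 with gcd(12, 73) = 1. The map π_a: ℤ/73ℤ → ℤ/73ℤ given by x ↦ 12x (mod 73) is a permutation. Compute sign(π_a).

Trace 36: π^k(36) = [36, 67, 1, 12, 71, 49, 4] for k=0..6.
Decompose π into cycles: lengths [36, 36, 1] (3 cycles, including the fixed point 0).
With 3 cycles on 73 points, sign = (−1)^{73−3} = +1.
Zolotarev: (12|73) = +1, matching the cycle-count sign.

+1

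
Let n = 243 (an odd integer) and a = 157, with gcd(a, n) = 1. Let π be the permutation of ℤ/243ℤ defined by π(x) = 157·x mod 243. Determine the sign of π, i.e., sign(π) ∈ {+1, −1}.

Start at x=34: 34 → 235 → 202 → 124 → 28 → 22 → 52 → … (one orbit).
Cycle lengths of π_157 on ℤ/243ℤ: [81, 81, 27, 27, 9, 9, 3, 3, 1, 1, 1]; 11 cycles in total.
243 − 11 = 232 transpositions; sign(π) = (−1)^232 = +1.
The Jacobi symbol (157|243) = +1 (Zolotarev) agrees.

+1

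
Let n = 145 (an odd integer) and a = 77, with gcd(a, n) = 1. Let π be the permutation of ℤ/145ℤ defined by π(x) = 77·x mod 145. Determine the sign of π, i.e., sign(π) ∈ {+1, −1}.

+1

Orbit of 141 under x↦77x: [141, 127, 64, 143, 136, 32, 144]… (length divides ord_145(77)).
Decompose π into cycles: lengths [28, 28, 28, 28, 28, 4, 1] (7 cycles, including the fixed point 0).
With 7 cycles on 145 points, sign = (−1)^{145−7} = +1.
(77|145)_J = +1 (Zolotarev's lemma cross-check).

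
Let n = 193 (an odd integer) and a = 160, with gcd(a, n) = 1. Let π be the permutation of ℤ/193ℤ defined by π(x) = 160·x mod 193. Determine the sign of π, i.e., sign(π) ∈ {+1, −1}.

Orbit of 69 under x↦160x: [69, 39, 64, 11, 23, 13, 150]… (length divides ord_193(160)).
Decompose π into cycles: lengths [64, 64, 64, 1] (4 cycles, including the fixed point 0).
Σ(ℓ_i−1) = 193−4 = 189; sign = (−1)^189 = -1.
(160|193)_J = -1 (Zolotarev's lemma cross-check).

-1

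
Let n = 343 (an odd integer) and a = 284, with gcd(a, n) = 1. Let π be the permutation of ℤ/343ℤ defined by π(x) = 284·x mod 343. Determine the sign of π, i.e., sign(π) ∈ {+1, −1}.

Orbit of 102 under x↦284x: [102, 156, 57, 67, 163, 330, 81]… (length divides ord_343(284)).
7 cycles of lengths [147, 147, 21, 21, 3, 3, 1].
343 − 7 = 336 transpositions; sign(π) = (−1)^336 = +1.
Zolotarev: (284|343) = +1, matching the cycle-count sign.

+1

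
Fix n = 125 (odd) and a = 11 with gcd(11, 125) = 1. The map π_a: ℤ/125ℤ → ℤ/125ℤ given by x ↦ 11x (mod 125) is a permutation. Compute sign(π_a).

+1

Orbit of 111 under x↦11x: [111, 96, 56, 116, 26, 36, 21]… (length divides ord_125(11)).
Cycle lengths of π_11 on ℤ/125ℤ: [25, 25, 25, 25, 5, 5, 5, 5, 1, 1, 1, 1, 1]; 13 cycles in total.
With 13 cycles on 125 points, sign = (−1)^{125−13} = +1.
Via Zolotarev, sign(π_{11}) = (11|125) = +1.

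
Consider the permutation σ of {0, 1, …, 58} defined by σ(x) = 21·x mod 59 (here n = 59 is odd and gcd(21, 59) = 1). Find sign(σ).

Orbit of 49 under x↦21x: [49, 26, 15, 20, 7, 29, 19]… (length divides ord_59(21)).
Cycle lengths of π_21 on ℤ/59ℤ: [29, 29, 1]; 3 cycles in total.
Σ(ℓ_i−1) = 59−3 = 56; sign = (−1)^56 = +1.
(21|59)_J = +1 (Zolotarev's lemma cross-check).

+1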